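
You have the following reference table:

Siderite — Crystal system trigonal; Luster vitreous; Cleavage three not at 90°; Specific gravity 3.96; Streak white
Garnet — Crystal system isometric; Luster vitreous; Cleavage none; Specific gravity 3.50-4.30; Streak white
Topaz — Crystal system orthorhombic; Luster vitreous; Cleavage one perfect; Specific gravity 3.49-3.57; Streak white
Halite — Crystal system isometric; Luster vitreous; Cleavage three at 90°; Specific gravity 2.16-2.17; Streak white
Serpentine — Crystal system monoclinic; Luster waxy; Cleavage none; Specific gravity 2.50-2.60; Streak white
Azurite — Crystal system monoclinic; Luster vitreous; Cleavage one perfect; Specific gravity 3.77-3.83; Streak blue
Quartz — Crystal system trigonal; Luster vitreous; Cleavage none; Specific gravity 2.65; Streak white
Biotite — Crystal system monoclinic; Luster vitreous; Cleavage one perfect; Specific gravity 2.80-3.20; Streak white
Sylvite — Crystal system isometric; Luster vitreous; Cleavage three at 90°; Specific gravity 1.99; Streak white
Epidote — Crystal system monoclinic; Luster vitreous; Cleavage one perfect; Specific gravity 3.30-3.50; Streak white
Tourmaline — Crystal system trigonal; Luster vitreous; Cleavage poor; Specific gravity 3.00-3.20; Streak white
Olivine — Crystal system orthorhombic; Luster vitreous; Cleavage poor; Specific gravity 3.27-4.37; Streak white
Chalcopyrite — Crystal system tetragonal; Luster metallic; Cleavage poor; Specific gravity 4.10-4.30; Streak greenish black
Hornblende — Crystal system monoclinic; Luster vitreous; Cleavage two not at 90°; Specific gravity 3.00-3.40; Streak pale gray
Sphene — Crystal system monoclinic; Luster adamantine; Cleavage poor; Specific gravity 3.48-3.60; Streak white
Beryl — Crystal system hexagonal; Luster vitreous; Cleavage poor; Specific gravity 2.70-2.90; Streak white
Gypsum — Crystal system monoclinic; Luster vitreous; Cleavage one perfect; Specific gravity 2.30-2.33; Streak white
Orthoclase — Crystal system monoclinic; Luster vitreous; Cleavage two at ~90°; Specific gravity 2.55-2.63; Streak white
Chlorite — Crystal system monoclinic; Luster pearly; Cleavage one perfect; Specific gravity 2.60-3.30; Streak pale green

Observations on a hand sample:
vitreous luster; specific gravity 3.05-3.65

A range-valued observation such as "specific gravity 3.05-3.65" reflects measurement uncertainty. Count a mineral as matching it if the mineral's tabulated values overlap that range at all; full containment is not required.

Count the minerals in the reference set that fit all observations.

7

Vitreous luster rules out Serpentine, Chalcopyrite, Sphene, Chlorite.
Specific gravity 3.05-3.65: leaves Garnet, Topaz, Biotite, Epidote, Tourmaline, Olivine, Hornblende.
Consistent with every observation: Biotite, Epidote, Garnet, Hornblende, Olivine, Topaz, Tourmaline.
That is 7 minerals.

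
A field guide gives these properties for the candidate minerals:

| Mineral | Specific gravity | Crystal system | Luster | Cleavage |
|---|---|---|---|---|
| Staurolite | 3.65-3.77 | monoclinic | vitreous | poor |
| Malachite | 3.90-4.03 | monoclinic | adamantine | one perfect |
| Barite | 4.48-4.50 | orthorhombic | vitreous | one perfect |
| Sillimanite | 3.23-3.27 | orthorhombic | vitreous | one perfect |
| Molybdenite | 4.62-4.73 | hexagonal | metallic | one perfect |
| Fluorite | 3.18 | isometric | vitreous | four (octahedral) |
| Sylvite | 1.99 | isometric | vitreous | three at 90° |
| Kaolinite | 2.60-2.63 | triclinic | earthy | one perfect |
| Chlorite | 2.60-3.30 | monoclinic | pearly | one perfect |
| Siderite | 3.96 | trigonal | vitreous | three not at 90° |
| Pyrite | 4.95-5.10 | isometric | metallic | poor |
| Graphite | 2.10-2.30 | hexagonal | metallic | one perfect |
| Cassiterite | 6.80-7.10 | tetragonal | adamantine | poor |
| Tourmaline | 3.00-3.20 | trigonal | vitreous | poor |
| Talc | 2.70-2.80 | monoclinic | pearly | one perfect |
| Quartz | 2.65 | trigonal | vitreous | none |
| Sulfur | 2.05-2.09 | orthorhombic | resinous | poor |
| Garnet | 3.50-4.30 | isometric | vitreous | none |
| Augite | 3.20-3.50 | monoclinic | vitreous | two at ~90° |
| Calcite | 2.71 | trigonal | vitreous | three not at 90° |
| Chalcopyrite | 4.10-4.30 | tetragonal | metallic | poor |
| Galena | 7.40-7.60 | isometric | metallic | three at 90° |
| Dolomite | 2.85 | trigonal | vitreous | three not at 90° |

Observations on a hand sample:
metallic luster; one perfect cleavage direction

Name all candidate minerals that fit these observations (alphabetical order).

Metallic luster: only Molybdenite, Pyrite, Graphite, Chalcopyrite, Galena remain.
One perfect cleavage direction: only Molybdenite, Graphite remain.
Consistent with every observation: Graphite, Molybdenite.

Graphite, Molybdenite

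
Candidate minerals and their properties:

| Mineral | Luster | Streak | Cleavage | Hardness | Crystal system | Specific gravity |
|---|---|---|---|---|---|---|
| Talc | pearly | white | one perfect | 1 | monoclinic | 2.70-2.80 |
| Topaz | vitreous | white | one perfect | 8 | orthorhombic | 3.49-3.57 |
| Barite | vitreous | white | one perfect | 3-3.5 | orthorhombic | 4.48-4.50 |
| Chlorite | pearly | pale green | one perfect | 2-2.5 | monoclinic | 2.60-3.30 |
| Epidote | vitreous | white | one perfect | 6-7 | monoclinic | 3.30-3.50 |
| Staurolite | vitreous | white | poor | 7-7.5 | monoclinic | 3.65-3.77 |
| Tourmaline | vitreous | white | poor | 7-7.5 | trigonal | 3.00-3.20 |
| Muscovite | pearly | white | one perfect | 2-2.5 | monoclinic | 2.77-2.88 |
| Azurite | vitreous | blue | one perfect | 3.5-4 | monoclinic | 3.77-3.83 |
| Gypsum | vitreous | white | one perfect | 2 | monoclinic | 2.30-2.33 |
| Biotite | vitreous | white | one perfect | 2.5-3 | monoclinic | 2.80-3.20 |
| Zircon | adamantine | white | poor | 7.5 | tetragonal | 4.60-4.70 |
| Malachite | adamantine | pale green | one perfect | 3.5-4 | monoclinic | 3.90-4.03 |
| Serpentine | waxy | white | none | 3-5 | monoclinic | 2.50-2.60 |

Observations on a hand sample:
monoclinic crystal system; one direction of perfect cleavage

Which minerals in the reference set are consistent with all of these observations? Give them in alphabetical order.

Monoclinic crystal system excludes Topaz, Barite, Tourmaline, Zircon.
One direction of perfect cleavage eliminates Staurolite, Serpentine.
Remaining candidates: Azurite, Biotite, Chlorite, Epidote, Gypsum, Malachite, Muscovite, Talc.

Azurite, Biotite, Chlorite, Epidote, Gypsum, Malachite, Muscovite, Talc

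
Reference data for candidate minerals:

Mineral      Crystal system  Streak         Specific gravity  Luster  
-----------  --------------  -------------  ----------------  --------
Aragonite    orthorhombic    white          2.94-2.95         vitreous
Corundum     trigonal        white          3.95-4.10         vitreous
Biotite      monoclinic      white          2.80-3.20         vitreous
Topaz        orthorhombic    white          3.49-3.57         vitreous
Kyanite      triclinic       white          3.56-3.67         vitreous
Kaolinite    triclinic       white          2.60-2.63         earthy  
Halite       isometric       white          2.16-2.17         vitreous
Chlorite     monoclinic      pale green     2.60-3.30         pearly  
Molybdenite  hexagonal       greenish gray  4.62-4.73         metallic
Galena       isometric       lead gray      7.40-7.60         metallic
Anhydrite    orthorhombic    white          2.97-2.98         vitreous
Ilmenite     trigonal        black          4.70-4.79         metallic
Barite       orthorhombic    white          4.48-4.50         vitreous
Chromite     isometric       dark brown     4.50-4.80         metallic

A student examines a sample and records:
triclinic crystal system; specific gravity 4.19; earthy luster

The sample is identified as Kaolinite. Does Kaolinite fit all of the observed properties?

Triclinic crystal system — consistent with Kaolinite (triclinic system).
Specific gravity 4.19 — Kaolinite has SG 2.60-2.63; which does not match.
Earthy luster — consistent with Kaolinite (earthy luster).
Kaolinite is excluded by the specific gravity.

No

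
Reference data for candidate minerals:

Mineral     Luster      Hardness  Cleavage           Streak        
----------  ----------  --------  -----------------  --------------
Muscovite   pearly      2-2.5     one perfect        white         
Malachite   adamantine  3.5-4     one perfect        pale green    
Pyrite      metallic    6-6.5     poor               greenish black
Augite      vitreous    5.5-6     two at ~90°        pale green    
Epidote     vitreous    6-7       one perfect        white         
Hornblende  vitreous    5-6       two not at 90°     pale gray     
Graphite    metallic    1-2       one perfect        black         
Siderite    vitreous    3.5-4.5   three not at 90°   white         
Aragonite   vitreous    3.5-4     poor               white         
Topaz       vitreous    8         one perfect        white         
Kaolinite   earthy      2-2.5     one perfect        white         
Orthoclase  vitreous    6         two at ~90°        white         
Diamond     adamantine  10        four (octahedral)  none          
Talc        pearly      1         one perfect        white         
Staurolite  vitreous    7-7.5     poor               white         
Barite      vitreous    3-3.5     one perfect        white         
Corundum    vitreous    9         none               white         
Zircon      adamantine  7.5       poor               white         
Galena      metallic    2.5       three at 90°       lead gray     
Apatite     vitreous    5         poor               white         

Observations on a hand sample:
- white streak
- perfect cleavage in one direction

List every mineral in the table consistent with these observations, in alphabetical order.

White streak: Muscovite, Epidote, Siderite, Aragonite, Topaz, Kaolinite, Orthoclase, Talc, Staurolite, Barite, Corundum, Zircon, Apatite remain.
Perfect cleavage in one direction: Muscovite, Epidote, Topaz, Kaolinite, Talc, Barite remain.
Remaining candidates: Barite, Epidote, Kaolinite, Muscovite, Talc, Topaz.

Barite, Epidote, Kaolinite, Muscovite, Talc, Topaz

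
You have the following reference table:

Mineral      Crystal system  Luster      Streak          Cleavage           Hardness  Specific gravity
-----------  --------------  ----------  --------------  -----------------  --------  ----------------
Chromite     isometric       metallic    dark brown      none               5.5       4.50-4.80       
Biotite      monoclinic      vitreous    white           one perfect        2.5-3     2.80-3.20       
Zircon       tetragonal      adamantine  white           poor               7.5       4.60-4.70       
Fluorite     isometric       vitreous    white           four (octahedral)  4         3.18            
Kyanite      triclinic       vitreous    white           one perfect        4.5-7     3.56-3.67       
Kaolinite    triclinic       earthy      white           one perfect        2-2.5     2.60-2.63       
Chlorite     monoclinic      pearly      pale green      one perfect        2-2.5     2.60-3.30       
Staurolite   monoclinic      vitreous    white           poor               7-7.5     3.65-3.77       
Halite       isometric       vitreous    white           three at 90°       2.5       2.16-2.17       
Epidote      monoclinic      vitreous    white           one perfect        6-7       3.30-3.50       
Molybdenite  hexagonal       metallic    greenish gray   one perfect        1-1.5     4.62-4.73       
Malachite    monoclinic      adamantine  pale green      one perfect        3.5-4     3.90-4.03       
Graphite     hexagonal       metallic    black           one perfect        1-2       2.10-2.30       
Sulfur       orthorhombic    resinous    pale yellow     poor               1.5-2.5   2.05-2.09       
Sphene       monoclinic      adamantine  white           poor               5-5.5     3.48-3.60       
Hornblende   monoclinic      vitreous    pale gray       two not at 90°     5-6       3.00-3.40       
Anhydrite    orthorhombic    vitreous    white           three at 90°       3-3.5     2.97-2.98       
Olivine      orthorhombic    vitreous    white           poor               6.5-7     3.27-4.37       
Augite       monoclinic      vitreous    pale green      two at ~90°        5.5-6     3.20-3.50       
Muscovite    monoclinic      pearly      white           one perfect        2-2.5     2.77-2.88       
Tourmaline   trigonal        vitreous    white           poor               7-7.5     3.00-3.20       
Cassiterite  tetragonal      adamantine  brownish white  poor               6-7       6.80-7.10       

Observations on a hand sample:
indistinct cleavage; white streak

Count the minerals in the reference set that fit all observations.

Indistinct cleavage: leaves Zircon, Staurolite, Sulfur, Sphene, Olivine, Tourmaline, Cassiterite.
White streak eliminates Sulfur, Cassiterite.
Consistent with every observation: Olivine, Sphene, Staurolite, Tourmaline, Zircon.
That is 5 minerals.

5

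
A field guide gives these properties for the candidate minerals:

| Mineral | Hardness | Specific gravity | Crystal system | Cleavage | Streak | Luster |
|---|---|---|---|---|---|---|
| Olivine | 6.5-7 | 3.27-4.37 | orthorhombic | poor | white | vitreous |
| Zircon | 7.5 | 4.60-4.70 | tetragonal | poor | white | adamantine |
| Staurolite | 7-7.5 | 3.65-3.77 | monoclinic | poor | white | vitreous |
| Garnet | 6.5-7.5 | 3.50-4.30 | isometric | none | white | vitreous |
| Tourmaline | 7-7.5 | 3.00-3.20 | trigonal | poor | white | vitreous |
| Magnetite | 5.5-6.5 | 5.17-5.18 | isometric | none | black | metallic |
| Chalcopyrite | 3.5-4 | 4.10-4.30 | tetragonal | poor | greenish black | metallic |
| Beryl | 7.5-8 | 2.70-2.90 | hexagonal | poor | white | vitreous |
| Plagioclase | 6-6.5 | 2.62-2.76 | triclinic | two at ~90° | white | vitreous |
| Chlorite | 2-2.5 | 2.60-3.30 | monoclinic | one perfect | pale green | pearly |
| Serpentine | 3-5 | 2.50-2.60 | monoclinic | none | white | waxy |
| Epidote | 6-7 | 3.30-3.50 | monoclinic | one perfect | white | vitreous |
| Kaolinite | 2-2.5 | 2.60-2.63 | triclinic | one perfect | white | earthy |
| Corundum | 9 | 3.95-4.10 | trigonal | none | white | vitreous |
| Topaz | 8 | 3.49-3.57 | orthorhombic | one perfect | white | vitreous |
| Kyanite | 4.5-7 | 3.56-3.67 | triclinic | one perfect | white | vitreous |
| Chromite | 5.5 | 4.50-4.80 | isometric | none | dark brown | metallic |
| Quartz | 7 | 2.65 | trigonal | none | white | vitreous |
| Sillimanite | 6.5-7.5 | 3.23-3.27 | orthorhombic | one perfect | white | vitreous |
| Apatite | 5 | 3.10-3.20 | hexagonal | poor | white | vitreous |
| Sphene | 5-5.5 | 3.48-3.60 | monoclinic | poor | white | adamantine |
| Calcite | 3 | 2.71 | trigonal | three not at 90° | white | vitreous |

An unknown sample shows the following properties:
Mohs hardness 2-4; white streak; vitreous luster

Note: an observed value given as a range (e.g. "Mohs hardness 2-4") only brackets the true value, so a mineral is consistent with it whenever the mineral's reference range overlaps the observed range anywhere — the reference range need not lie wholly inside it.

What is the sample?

Mohs hardness 2-4 — leaves Chalcopyrite, Chlorite, Serpentine, Kaolinite, Calcite.
White streak is inconsistent with Chalcopyrite, Chlorite.
Vitreous luster — Calcite remains.
Only Calcite satisfies all observations.

Calcite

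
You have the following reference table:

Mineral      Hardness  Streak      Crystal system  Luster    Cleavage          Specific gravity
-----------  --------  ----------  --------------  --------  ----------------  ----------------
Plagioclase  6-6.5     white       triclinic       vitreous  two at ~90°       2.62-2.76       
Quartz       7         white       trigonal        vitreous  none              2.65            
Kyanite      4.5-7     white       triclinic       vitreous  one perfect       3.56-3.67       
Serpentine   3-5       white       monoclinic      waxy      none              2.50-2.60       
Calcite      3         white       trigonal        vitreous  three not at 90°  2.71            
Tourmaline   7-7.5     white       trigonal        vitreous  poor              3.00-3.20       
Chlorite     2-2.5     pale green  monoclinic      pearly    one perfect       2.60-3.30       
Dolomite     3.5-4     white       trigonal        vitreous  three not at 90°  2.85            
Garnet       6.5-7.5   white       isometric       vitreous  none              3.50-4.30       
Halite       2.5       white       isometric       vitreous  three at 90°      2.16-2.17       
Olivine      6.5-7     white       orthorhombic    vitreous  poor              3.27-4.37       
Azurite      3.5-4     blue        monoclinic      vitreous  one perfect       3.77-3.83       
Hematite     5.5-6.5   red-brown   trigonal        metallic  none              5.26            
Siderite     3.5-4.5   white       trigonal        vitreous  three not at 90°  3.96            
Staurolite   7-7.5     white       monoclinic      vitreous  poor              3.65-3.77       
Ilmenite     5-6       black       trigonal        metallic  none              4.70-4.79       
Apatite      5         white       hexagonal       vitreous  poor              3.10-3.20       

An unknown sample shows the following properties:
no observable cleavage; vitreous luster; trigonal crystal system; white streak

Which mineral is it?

Quartz

No observable cleavage — leaves Quartz, Serpentine, Garnet, Hematite, Ilmenite.
Vitreous luster — leaves Quartz, Garnet.
Trigonal crystal system excludes Garnet.
White streak — consistent with all remaining minerals.
Quartz is the sole remaining match.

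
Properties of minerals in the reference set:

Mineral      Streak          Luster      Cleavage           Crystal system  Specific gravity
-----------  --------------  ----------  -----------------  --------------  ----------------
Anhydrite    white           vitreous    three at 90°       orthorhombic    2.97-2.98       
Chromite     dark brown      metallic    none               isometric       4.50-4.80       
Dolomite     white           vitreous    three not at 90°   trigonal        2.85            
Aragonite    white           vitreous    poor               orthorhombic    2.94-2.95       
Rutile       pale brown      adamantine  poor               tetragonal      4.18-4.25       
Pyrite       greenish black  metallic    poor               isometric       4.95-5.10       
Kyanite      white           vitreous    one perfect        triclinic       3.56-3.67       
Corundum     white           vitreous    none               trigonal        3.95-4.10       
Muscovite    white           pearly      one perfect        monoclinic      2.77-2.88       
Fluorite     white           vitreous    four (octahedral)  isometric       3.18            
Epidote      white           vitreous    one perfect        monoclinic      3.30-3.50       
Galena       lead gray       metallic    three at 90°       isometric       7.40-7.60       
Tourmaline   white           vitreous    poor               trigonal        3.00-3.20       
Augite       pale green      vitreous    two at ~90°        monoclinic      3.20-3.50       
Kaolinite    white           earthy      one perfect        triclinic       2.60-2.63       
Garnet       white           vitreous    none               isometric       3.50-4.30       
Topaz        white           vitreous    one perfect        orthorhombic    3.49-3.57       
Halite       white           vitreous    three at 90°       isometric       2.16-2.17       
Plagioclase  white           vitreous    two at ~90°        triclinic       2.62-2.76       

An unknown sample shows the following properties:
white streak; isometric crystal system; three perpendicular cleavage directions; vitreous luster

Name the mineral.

Halite

White streak rules out Chromite, Rutile, Pyrite, Galena, Augite.
Isometric crystal system — only Fluorite, Garnet, Halite remain.
Three perpendicular cleavage directions — leaves Halite.
Vitreous luster — consistent with all remaining minerals.
Halite is the sole remaining match.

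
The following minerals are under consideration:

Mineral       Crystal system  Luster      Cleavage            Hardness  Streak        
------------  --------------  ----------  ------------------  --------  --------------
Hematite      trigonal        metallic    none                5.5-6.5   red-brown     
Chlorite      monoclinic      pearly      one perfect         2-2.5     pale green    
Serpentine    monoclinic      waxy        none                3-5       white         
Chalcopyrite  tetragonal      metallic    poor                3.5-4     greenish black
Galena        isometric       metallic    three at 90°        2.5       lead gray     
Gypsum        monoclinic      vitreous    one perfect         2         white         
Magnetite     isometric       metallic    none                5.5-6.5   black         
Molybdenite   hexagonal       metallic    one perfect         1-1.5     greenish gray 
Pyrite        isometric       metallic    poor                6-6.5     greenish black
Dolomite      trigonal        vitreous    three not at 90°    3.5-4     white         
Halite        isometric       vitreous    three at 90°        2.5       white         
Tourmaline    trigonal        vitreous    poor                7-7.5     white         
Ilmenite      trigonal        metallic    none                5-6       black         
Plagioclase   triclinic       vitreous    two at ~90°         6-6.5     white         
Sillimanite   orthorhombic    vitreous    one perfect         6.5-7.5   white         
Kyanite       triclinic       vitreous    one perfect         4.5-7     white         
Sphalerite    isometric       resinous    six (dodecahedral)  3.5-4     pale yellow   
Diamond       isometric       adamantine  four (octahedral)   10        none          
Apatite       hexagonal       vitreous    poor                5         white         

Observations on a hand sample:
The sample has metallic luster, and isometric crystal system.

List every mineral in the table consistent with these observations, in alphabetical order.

Galena, Magnetite, Pyrite

Metallic luster — leaves Hematite, Chalcopyrite, Galena, Magnetite, Molybdenite, Pyrite, Ilmenite.
Isometric crystal system — narrows the field to Galena, Magnetite, Pyrite.
The minerals that satisfy all observations are Galena, Magnetite, Pyrite.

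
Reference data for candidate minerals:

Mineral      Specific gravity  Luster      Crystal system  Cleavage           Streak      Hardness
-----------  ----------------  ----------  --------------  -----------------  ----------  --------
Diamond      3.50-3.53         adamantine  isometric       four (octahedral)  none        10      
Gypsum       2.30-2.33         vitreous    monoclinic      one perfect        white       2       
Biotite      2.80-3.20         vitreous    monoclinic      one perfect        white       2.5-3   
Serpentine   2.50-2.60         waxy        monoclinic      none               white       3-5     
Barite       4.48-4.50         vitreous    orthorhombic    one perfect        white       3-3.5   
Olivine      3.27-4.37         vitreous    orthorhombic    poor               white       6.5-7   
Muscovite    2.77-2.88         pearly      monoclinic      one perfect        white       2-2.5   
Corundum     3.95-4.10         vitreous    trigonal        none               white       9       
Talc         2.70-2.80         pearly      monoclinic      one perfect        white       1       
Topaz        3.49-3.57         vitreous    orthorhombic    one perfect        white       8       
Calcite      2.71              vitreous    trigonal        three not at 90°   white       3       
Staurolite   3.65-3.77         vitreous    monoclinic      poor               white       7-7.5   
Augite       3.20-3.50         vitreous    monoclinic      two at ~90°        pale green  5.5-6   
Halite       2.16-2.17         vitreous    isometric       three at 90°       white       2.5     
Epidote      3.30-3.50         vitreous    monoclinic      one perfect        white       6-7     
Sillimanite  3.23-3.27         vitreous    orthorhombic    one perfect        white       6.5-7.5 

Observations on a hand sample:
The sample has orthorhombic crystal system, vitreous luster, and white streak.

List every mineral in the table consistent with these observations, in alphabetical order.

Barite, Olivine, Sillimanite, Topaz

Orthorhombic crystal system — narrows the field to Barite, Olivine, Topaz, Sillimanite.
Vitreous luster — every remaining candidate is consistent.
White streak — no further eliminations.
Consistent with every observation: Barite, Olivine, Sillimanite, Topaz.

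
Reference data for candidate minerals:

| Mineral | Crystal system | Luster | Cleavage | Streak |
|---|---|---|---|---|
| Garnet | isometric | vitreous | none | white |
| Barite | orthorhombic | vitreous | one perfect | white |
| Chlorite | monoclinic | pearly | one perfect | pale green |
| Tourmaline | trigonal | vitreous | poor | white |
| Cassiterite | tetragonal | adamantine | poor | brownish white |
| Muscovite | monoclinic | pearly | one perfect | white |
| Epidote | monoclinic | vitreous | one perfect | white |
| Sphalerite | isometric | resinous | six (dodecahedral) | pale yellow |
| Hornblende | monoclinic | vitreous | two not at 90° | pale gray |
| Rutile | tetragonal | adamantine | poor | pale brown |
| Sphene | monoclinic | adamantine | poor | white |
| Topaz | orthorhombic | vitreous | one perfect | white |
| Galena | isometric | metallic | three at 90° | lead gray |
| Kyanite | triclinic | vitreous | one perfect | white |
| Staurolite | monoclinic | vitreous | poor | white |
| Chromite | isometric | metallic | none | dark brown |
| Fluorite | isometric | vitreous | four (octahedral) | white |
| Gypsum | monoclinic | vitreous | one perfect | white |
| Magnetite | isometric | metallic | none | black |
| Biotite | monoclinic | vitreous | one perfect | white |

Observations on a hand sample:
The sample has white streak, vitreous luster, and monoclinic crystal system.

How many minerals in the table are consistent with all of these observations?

White streak: narrows the field to Garnet, Barite, Tourmaline, Muscovite, Epidote, Sphene, Topaz, Kyanite, Staurolite, Fluorite, Gypsum, Biotite.
Vitreous luster eliminates Muscovite, Sphene.
Monoclinic crystal system: Epidote, Staurolite, Gypsum, Biotite remain.
The minerals that satisfy all observations are Biotite, Epidote, Gypsum, Staurolite.
That is 4 minerals.

4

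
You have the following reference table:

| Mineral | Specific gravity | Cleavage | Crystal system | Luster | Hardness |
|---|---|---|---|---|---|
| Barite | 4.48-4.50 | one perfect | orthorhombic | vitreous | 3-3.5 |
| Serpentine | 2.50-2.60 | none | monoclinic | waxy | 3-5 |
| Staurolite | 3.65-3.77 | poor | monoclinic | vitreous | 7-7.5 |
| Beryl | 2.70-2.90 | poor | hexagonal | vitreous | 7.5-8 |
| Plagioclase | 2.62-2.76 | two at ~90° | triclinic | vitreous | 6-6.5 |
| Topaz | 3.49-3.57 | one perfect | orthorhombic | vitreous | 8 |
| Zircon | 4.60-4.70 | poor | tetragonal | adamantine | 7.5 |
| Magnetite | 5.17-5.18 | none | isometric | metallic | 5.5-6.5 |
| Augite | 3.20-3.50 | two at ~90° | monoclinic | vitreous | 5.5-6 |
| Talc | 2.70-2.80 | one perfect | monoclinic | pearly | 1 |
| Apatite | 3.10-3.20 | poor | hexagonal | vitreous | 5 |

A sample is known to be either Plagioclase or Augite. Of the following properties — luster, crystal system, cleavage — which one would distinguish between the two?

Luster: both vitreous — shared.
Crystal system: Plagioclase triclinic, Augite monoclinic — these differ.
Cleavage: both two at ~90° — shared.
Crystal system is the diagnostic property here.

crystal system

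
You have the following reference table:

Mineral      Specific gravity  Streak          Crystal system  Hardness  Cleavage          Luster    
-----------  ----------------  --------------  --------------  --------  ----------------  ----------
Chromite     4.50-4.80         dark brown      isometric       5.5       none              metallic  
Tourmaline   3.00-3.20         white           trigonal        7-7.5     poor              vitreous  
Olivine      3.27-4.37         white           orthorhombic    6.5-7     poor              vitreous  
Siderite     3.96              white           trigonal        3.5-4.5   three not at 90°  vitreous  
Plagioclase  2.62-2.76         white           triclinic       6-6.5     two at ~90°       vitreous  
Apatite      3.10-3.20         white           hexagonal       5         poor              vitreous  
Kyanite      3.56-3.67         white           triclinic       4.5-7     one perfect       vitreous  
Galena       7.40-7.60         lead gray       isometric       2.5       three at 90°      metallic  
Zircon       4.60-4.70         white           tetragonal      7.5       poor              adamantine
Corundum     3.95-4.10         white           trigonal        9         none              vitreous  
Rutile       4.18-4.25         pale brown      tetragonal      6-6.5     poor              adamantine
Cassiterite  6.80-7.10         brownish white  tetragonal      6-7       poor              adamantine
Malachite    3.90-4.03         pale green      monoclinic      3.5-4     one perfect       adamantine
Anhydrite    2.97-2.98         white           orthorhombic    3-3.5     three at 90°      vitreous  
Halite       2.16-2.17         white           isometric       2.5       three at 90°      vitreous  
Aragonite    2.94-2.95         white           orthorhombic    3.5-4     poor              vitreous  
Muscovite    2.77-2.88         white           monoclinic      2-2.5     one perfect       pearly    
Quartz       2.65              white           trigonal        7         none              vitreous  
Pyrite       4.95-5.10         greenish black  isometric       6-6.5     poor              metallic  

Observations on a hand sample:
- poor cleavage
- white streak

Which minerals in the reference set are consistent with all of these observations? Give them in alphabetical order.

Poor cleavage: Tourmaline, Olivine, Apatite, Zircon, Rutile, Cassiterite, Aragonite, Pyrite remain.
White streak excludes Rutile, Cassiterite, Pyrite.
Remaining candidates: Apatite, Aragonite, Olivine, Tourmaline, Zircon.

Apatite, Aragonite, Olivine, Tourmaline, Zircon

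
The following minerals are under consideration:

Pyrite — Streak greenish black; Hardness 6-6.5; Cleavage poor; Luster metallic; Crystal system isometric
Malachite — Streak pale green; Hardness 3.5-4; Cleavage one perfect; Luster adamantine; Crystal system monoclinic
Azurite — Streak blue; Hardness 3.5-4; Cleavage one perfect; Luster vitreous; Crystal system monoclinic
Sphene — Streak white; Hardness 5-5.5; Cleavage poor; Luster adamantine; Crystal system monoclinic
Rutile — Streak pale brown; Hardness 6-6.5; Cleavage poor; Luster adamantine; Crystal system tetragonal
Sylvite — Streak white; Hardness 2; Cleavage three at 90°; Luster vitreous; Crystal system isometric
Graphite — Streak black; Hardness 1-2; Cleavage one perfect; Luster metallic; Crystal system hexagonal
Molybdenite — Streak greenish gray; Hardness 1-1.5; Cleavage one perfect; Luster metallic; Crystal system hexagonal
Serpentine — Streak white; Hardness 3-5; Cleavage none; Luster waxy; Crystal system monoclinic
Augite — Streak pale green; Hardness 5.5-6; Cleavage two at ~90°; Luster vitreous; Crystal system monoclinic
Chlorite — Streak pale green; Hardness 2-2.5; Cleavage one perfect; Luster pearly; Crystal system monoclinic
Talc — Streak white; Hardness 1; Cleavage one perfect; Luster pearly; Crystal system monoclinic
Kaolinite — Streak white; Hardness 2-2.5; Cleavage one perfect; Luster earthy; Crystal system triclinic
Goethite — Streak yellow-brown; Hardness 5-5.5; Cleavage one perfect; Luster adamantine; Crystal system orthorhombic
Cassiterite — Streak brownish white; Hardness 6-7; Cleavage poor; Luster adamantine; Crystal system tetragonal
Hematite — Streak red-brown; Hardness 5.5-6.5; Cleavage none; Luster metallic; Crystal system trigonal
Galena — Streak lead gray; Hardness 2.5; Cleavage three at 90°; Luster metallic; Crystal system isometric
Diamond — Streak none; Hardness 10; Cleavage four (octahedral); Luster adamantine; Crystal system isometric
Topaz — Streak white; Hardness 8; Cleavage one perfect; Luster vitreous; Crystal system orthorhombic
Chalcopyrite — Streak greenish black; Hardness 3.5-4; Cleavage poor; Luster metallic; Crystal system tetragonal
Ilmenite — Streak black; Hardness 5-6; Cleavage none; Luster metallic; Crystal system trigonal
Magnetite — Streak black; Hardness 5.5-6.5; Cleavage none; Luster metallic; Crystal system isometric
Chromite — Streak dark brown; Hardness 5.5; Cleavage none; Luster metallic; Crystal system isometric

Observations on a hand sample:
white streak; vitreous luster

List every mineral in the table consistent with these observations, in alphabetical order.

White streak — narrows the field to Sphene, Sylvite, Serpentine, Talc, Kaolinite, Topaz.
Vitreous luster — only Sylvite, Topaz remain.
Consistent with every observation: Sylvite, Topaz.

Sylvite, Topaz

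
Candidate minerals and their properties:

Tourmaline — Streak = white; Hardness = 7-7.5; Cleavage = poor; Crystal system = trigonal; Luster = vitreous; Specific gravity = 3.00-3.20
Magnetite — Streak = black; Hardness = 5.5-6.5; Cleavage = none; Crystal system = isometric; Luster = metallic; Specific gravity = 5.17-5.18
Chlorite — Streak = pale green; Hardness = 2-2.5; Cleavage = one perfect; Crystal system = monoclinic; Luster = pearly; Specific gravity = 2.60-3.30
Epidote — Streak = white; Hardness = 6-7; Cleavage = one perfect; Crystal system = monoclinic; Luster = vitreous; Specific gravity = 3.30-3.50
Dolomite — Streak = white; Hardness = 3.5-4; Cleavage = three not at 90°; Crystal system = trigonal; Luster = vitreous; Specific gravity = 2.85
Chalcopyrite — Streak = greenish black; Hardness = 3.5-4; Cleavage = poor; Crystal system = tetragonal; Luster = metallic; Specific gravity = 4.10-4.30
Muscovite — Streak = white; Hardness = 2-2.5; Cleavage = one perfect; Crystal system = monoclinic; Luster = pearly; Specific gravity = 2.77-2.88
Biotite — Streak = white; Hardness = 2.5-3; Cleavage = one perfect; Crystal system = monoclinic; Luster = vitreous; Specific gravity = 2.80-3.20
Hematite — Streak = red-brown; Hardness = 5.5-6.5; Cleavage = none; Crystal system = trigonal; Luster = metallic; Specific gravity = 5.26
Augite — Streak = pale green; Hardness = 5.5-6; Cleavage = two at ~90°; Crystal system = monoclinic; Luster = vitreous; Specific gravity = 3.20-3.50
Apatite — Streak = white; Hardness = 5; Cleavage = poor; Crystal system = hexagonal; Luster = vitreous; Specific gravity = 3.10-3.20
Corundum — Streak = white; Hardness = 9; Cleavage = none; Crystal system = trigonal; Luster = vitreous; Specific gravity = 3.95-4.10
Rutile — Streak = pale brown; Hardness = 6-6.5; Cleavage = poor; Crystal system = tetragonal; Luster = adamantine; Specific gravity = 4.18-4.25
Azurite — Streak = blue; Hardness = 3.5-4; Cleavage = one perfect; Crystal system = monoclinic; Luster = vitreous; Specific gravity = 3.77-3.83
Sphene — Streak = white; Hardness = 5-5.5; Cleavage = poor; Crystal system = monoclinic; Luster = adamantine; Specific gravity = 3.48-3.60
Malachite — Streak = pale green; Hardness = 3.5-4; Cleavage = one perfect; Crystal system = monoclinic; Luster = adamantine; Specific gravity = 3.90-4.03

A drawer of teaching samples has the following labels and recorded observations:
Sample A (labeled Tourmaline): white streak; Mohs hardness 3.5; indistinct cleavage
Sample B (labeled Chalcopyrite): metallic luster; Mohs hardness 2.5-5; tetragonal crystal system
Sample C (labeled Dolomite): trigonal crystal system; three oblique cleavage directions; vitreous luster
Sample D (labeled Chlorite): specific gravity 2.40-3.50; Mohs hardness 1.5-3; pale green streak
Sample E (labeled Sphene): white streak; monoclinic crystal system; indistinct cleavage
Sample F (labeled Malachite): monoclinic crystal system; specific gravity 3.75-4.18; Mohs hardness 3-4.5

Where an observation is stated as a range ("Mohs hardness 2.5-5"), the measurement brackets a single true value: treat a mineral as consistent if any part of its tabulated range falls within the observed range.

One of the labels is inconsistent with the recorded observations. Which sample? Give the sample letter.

Sample A: Mohs hardness 3.5 is outside the reference for Tourmaline (hardness 7-7.5) — mislabeled.
Sample B: observations are consistent with Chalcopyrite.
Sample C: observations are consistent with Dolomite.
Sample D: observations are consistent with Chlorite.
Sample E: observations are consistent with Sphene.
Sample F: observations are consistent with Malachite.
The mislabeled specimen is A.

A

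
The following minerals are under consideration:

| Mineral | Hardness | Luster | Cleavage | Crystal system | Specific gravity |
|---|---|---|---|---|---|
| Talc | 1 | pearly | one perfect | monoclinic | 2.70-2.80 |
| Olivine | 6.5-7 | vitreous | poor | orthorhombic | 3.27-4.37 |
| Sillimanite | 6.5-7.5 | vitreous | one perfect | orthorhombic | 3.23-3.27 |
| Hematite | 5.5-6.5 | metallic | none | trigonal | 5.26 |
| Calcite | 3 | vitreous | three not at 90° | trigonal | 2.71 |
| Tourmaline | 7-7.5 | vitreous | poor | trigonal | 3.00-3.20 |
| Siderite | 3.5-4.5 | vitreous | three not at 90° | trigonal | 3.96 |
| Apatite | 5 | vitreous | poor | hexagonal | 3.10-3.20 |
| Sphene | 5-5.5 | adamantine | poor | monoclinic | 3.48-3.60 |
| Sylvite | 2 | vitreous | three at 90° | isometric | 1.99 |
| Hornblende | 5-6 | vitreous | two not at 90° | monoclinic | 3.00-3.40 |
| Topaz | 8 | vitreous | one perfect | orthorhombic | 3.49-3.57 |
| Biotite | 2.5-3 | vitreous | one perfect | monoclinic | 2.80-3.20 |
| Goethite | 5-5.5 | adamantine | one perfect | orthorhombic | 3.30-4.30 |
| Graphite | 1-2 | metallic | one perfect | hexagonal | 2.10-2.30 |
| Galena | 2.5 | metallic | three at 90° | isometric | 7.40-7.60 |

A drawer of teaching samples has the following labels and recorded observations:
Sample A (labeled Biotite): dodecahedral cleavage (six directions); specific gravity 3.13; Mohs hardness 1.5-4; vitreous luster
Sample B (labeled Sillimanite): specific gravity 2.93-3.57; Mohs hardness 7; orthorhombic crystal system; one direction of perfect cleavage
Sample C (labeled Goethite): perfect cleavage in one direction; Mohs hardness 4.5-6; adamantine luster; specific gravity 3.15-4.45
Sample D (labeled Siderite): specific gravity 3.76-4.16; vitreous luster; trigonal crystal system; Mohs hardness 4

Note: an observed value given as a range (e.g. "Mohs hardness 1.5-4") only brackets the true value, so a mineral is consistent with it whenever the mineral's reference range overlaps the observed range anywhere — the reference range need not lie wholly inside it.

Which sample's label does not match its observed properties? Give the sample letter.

A

Sample A: Biotite has cleavage one perfect, but the record shows dodecahedral cleavage (six directions) — this label is wrong.
Sample B: observations are consistent with Sillimanite.
Sample C: observations are consistent with Goethite.
Sample D: observations are consistent with Siderite.
The mislabeled specimen is A.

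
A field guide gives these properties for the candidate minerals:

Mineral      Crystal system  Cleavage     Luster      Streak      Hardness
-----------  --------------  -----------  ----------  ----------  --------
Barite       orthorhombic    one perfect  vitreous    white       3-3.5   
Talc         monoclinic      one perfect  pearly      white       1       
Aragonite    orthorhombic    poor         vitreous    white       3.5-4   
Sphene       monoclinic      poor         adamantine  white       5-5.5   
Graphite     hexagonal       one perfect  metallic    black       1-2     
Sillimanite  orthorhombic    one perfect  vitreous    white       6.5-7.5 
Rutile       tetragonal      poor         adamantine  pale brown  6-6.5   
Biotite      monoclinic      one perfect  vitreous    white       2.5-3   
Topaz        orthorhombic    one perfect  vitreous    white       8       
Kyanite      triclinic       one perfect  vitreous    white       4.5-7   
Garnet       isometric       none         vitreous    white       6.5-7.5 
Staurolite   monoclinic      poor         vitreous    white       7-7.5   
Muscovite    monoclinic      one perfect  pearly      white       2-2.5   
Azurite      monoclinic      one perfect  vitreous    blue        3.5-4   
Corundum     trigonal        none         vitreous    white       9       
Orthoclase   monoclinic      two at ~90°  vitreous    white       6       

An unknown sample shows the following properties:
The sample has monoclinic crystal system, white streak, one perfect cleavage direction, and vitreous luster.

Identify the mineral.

Biotite

Monoclinic crystal system: Talc, Sphene, Biotite, Staurolite, Muscovite, Azurite, Orthoclase remain.
White streak eliminates Azurite.
One perfect cleavage direction eliminates Sphene, Staurolite, Orthoclase.
Vitreous luster: only Biotite remains.
Only Biotite satisfies all observations.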